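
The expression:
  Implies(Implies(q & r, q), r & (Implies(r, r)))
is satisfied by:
  {r: True}


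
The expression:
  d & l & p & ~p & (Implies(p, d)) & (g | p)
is never true.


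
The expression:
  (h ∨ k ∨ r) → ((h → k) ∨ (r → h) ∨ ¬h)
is always true.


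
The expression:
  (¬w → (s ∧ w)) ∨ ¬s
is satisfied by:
  {w: True, s: False}
  {s: False, w: False}
  {s: True, w: True}


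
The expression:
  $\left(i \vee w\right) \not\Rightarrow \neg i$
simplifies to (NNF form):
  $i$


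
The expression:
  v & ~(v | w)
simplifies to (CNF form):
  False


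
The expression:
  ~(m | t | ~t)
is never true.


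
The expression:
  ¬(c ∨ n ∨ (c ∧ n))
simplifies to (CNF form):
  ¬c ∧ ¬n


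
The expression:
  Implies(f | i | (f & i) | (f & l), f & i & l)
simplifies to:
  (f | ~i) & (i | ~f) & (l | ~i)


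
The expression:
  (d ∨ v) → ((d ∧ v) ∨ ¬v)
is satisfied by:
  {d: True, v: False}
  {v: False, d: False}
  {v: True, d: True}


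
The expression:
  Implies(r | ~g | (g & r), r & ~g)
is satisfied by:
  {g: True, r: False}
  {r: True, g: False}


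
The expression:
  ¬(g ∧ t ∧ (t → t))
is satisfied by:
  {g: False, t: False}
  {t: True, g: False}
  {g: True, t: False}


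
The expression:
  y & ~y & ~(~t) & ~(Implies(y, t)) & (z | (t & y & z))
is never true.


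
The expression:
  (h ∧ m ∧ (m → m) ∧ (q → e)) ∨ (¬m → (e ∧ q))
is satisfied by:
  {q: True, m: True, e: True}
  {q: True, m: True, e: False}
  {m: True, e: True, q: False}
  {m: True, e: False, q: False}
  {q: True, e: True, m: False}


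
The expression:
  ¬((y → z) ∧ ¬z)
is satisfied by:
  {y: True, z: True}
  {y: True, z: False}
  {z: True, y: False}


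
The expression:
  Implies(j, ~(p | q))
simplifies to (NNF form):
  ~j | (~p & ~q)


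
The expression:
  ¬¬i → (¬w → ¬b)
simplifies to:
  w ∨ ¬b ∨ ¬i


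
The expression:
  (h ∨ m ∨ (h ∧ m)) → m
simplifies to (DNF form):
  m ∨ ¬h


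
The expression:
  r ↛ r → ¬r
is always true.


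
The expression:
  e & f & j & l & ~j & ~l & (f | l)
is never true.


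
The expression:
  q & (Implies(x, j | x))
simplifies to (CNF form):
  q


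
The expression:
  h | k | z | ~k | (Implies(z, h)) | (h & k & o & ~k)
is always true.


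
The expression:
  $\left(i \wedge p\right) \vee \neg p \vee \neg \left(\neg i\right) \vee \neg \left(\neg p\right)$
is always true.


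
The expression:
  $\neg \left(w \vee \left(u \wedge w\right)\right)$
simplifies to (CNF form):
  $\neg w$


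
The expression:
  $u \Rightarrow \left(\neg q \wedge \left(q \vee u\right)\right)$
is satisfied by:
  {u: False, q: False}
  {q: True, u: False}
  {u: True, q: False}


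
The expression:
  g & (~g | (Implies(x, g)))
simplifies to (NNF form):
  g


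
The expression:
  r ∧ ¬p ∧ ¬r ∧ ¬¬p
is never true.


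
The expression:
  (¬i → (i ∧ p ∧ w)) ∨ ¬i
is always true.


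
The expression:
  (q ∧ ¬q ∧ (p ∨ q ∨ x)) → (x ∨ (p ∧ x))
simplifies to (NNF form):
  True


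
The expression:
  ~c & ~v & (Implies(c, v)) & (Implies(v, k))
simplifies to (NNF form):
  ~c & ~v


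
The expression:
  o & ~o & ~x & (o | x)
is never true.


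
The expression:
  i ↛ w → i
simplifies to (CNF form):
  True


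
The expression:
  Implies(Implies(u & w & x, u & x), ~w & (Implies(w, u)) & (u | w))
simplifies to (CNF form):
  u & ~w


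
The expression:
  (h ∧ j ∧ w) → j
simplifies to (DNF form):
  True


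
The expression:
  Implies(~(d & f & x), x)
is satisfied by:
  {x: True}


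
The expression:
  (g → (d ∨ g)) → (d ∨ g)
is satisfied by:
  {d: True, g: True}
  {d: True, g: False}
  {g: True, d: False}


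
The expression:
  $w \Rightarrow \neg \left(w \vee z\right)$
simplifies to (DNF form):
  $\neg w$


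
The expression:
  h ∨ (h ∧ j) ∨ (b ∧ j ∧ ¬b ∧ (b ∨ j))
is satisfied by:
  {h: True}


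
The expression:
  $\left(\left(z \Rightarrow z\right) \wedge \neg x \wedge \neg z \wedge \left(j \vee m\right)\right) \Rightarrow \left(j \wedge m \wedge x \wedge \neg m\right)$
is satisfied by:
  {x: True, z: True, j: False, m: False}
  {x: True, z: True, m: True, j: False}
  {x: True, z: True, j: True, m: False}
  {x: True, z: True, m: True, j: True}
  {x: True, j: False, m: False, z: False}
  {x: True, m: True, j: False, z: False}
  {x: True, j: True, m: False, z: False}
  {x: True, m: True, j: True, z: False}
  {z: True, j: False, m: False, x: False}
  {m: True, z: True, j: False, x: False}
  {z: True, j: True, m: False, x: False}
  {m: True, z: True, j: True, x: False}
  {z: False, j: False, m: False, x: False}


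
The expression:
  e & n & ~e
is never true.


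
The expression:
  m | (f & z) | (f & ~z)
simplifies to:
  f | m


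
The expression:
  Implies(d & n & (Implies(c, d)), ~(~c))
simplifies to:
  c | ~d | ~n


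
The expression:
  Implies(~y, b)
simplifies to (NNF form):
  b | y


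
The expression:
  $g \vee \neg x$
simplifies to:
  $g \vee \neg x$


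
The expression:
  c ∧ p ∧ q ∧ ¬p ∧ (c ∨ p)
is never true.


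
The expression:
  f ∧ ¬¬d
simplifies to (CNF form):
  d ∧ f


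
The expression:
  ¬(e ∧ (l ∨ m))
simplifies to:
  (¬l ∧ ¬m) ∨ ¬e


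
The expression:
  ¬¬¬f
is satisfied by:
  {f: False}


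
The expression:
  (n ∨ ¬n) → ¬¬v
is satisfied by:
  {v: True}


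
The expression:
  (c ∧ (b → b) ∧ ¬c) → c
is always true.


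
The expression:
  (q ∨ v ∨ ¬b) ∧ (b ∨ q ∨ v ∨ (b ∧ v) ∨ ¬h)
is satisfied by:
  {q: True, v: True, b: False, h: False}
  {q: True, v: True, h: True, b: False}
  {q: True, v: True, b: True, h: False}
  {q: True, v: True, h: True, b: True}
  {q: True, b: False, h: False, v: False}
  {q: True, h: True, b: False, v: False}
  {q: True, b: True, h: False, v: False}
  {q: True, h: True, b: True, v: False}
  {v: True, b: False, h: False, q: False}
  {h: True, v: True, b: False, q: False}
  {v: True, b: True, h: False, q: False}
  {h: True, v: True, b: True, q: False}
  {v: False, b: False, h: False, q: False}


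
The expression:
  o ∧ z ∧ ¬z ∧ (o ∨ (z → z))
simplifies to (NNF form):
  False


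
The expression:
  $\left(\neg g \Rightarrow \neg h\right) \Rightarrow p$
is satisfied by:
  {p: True, h: True, g: False}
  {p: True, g: False, h: False}
  {p: True, h: True, g: True}
  {p: True, g: True, h: False}
  {h: True, g: False, p: False}


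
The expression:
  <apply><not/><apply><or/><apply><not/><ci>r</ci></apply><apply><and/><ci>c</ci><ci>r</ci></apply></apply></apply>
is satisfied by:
  {r: True, c: False}


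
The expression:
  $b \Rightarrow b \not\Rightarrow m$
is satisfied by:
  {m: False, b: False}
  {b: True, m: False}
  {m: True, b: False}


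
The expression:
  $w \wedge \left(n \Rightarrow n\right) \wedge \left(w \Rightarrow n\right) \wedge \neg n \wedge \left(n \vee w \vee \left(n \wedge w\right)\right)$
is never true.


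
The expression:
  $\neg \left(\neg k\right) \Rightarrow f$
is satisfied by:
  {f: True, k: False}
  {k: False, f: False}
  {k: True, f: True}


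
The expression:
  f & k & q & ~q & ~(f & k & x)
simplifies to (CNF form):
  False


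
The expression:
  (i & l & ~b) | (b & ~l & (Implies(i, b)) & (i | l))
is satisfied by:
  {i: True, b: True, l: False}
  {i: True, l: True, b: False}


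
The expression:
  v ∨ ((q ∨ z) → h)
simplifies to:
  h ∨ v ∨ (¬q ∧ ¬z)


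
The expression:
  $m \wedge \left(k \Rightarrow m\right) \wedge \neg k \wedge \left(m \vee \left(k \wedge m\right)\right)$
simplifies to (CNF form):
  $m \wedge \neg k$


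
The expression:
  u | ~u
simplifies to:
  True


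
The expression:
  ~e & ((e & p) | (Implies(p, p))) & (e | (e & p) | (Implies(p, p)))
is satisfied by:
  {e: False}


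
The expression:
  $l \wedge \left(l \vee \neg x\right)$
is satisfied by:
  {l: True}


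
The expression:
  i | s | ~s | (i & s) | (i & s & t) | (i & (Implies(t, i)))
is always true.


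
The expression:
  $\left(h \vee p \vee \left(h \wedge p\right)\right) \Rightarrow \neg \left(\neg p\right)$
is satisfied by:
  {p: True, h: False}
  {h: False, p: False}
  {h: True, p: True}


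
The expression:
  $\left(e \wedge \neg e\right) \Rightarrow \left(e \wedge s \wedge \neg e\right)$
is always true.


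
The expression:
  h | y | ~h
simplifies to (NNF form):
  True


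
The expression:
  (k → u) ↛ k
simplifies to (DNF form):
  ¬k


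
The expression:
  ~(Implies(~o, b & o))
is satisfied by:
  {o: False}


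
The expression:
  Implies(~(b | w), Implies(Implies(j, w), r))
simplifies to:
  b | j | r | w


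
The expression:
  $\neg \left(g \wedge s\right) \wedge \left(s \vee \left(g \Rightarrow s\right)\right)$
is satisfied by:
  {g: False}


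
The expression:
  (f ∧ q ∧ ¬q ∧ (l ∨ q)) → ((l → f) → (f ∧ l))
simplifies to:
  True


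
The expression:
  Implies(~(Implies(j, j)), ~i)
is always true.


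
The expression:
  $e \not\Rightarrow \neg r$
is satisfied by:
  {r: True, e: True}


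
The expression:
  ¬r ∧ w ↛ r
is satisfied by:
  {w: True, r: False}


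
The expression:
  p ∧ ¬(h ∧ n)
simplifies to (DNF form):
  (p ∧ ¬h) ∨ (p ∧ ¬n)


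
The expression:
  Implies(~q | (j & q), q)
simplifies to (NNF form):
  q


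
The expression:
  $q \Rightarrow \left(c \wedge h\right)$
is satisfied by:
  {c: True, h: True, q: False}
  {c: True, h: False, q: False}
  {h: True, c: False, q: False}
  {c: False, h: False, q: False}
  {c: True, q: True, h: True}


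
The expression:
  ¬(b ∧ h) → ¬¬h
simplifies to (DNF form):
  h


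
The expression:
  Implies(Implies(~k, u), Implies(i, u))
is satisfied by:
  {u: True, k: False, i: False}
  {k: False, i: False, u: False}
  {i: True, u: True, k: False}
  {i: True, k: False, u: False}
  {u: True, k: True, i: False}
  {k: True, u: False, i: False}
  {i: True, k: True, u: True}


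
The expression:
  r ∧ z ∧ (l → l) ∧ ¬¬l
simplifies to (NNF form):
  l ∧ r ∧ z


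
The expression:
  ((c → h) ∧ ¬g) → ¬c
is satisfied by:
  {g: True, h: False, c: False}
  {h: False, c: False, g: False}
  {g: True, c: True, h: False}
  {c: True, h: False, g: False}
  {g: True, h: True, c: False}
  {h: True, g: False, c: False}
  {g: True, c: True, h: True}


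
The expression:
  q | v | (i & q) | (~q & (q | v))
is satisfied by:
  {q: True, v: True}
  {q: True, v: False}
  {v: True, q: False}


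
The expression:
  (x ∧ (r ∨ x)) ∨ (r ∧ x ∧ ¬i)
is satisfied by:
  {x: True}


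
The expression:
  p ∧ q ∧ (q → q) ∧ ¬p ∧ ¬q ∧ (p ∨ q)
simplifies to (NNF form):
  False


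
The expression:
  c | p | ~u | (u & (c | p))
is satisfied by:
  {c: True, p: True, u: False}
  {c: True, u: False, p: False}
  {p: True, u: False, c: False}
  {p: False, u: False, c: False}
  {c: True, p: True, u: True}
  {c: True, u: True, p: False}
  {p: True, u: True, c: False}


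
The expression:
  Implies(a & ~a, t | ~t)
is always true.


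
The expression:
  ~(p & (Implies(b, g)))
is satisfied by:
  {b: True, p: False, g: False}
  {b: False, p: False, g: False}
  {g: True, b: True, p: False}
  {g: True, b: False, p: False}
  {p: True, b: True, g: False}


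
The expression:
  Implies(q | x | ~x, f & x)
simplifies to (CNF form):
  f & x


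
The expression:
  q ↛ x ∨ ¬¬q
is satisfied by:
  {q: True}


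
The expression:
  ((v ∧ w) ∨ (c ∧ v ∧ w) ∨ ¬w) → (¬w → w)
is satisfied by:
  {w: True}


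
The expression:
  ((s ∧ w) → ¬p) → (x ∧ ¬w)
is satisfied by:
  {x: True, s: True, p: True, w: False}
  {x: True, s: True, p: False, w: False}
  {x: True, p: True, s: False, w: False}
  {x: True, p: False, s: False, w: False}
  {x: True, w: True, s: True, p: True}
  {w: True, s: True, p: True, x: False}


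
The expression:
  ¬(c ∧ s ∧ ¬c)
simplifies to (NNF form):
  True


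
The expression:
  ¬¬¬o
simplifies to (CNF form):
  ¬o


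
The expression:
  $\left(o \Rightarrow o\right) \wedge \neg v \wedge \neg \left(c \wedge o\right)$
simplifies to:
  $\neg v \wedge \left(\neg c \vee \neg o\right)$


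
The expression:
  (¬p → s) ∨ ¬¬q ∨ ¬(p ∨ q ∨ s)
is always true.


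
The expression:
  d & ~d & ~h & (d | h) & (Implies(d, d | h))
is never true.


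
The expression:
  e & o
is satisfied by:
  {e: True, o: True}


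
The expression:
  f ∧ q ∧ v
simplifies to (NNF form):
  f ∧ q ∧ v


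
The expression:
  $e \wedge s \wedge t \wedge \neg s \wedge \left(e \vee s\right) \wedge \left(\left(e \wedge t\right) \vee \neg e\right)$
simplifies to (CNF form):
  $\text{False}$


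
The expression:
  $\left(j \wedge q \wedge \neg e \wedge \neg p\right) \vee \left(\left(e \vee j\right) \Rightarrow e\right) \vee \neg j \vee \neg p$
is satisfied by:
  {e: True, p: False, j: False}
  {p: False, j: False, e: False}
  {j: True, e: True, p: False}
  {j: True, p: False, e: False}
  {e: True, p: True, j: False}
  {p: True, e: False, j: False}
  {j: True, p: True, e: True}


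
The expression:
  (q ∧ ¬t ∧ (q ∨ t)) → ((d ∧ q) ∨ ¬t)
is always true.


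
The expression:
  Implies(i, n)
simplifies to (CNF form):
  n | ~i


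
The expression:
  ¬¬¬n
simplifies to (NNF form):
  ¬n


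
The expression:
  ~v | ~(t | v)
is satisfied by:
  {v: False}


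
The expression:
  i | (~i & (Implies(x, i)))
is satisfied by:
  {i: True, x: False}
  {x: False, i: False}
  {x: True, i: True}


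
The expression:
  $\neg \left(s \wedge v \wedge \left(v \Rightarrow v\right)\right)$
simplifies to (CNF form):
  $\neg s \vee \neg v$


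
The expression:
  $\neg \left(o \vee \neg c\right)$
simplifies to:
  $c \wedge \neg o$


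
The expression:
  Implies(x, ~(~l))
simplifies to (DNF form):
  l | ~x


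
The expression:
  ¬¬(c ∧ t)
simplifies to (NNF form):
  c ∧ t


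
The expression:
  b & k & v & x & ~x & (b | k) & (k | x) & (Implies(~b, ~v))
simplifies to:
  False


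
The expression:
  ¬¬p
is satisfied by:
  {p: True}


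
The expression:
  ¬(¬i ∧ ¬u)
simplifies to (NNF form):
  i ∨ u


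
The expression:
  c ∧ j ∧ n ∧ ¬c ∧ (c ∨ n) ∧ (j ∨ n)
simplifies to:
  False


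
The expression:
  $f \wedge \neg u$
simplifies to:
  $f \wedge \neg u$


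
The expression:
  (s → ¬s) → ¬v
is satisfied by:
  {s: True, v: False}
  {v: False, s: False}
  {v: True, s: True}


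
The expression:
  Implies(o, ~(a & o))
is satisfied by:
  {o: False, a: False}
  {a: True, o: False}
  {o: True, a: False}


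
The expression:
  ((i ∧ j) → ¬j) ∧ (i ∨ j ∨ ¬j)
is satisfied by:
  {i: False, j: False}
  {j: True, i: False}
  {i: True, j: False}


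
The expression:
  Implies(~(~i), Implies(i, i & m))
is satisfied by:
  {m: True, i: False}
  {i: False, m: False}
  {i: True, m: True}


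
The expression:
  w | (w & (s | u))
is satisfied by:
  {w: True}


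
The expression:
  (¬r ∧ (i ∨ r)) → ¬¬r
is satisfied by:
  {r: True, i: False}
  {i: False, r: False}
  {i: True, r: True}


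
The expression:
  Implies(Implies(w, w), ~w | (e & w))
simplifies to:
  e | ~w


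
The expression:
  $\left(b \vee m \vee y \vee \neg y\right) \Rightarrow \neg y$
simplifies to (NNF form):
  $\neg y$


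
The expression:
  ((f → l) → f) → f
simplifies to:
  True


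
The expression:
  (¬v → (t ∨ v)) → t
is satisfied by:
  {t: True, v: False}
  {v: False, t: False}
  {v: True, t: True}


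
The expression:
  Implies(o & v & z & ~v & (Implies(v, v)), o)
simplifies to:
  True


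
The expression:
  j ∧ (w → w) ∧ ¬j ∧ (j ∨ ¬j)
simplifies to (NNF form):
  False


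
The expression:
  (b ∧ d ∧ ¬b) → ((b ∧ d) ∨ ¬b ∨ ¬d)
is always true.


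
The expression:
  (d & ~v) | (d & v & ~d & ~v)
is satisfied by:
  {d: True, v: False}


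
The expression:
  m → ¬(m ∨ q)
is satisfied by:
  {m: False}


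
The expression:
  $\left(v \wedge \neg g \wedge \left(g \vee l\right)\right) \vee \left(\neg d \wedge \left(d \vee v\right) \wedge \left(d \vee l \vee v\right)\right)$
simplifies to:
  $v \wedge \left(l \vee \neg d\right) \wedge \left(\neg d \vee \neg g\right)$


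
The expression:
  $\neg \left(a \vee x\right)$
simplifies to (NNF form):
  $\neg a \wedge \neg x$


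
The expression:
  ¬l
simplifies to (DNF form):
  ¬l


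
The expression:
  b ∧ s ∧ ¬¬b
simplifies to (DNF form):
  b ∧ s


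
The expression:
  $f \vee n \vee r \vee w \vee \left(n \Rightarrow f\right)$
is always true.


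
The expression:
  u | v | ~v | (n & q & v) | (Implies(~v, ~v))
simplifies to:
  True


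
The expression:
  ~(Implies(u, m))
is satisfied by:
  {u: True, m: False}


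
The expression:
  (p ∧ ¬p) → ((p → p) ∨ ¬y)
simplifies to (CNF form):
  True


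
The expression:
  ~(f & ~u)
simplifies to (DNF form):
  u | ~f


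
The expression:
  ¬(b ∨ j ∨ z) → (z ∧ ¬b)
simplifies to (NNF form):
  b ∨ j ∨ z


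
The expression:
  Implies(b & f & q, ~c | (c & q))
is always true.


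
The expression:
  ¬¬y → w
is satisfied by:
  {w: True, y: False}
  {y: False, w: False}
  {y: True, w: True}


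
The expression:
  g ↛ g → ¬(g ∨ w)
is always true.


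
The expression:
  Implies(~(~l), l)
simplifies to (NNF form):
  True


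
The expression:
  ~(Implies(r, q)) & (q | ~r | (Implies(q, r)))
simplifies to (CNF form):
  r & ~q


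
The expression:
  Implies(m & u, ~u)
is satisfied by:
  {u: False, m: False}
  {m: True, u: False}
  {u: True, m: False}


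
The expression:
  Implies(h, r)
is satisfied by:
  {r: True, h: False}
  {h: False, r: False}
  {h: True, r: True}


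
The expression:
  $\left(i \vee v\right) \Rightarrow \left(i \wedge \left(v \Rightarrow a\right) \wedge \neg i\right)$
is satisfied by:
  {v: False, i: False}


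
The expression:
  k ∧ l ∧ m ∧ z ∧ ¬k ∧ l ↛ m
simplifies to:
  False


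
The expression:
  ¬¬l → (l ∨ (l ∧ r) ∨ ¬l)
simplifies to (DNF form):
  True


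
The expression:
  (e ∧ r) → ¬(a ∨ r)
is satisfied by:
  {e: False, r: False}
  {r: True, e: False}
  {e: True, r: False}


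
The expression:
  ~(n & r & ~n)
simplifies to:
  True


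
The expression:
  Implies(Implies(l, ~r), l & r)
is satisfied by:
  {r: True, l: True}


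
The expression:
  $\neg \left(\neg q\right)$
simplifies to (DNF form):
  $q$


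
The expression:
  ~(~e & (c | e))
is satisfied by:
  {e: True, c: False}
  {c: False, e: False}
  {c: True, e: True}


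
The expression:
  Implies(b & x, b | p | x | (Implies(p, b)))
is always true.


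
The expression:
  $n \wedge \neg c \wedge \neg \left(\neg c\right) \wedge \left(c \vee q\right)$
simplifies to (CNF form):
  $\text{False}$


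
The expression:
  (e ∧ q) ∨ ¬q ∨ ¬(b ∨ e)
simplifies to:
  e ∨ ¬b ∨ ¬q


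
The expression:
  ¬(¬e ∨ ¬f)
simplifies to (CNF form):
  e ∧ f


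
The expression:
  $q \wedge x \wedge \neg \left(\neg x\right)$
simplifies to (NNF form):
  $q \wedge x$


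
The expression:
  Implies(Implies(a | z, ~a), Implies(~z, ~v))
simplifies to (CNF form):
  a | z | ~v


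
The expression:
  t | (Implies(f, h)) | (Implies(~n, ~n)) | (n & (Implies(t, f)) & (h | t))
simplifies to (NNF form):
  True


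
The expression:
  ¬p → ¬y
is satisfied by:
  {p: True, y: False}
  {y: False, p: False}
  {y: True, p: True}


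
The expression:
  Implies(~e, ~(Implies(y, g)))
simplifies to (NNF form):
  e | (y & ~g)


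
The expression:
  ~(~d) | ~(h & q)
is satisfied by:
  {d: True, h: False, q: False}
  {h: False, q: False, d: False}
  {d: True, q: True, h: False}
  {q: True, h: False, d: False}
  {d: True, h: True, q: False}
  {h: True, d: False, q: False}
  {d: True, q: True, h: True}


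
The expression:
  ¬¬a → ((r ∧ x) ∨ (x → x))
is always true.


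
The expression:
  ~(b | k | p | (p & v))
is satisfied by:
  {p: False, k: False, b: False}


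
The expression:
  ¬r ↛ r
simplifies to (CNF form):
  True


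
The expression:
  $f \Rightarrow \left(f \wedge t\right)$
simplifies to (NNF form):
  $t \vee \neg f$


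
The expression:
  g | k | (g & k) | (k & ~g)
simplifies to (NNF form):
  g | k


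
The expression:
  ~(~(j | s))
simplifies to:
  j | s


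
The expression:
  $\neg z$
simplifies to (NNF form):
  $\neg z$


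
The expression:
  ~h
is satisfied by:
  {h: False}


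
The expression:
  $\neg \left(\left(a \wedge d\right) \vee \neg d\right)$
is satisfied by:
  {d: True, a: False}


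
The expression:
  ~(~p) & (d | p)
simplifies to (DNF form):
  p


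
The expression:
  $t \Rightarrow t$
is always true.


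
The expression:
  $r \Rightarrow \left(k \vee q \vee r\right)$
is always true.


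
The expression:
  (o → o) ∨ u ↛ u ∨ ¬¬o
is always true.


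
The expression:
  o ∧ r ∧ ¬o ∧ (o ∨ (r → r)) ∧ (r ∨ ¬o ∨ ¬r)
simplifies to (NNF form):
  False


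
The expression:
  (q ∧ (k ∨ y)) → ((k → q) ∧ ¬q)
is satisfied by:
  {y: False, q: False, k: False}
  {k: True, y: False, q: False}
  {y: True, k: False, q: False}
  {k: True, y: True, q: False}
  {q: True, k: False, y: False}


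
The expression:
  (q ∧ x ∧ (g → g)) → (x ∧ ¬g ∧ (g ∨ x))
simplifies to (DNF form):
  ¬g ∨ ¬q ∨ ¬x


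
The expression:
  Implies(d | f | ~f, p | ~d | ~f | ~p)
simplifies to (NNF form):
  True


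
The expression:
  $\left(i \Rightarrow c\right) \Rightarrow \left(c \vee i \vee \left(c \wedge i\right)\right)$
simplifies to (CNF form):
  $c \vee i$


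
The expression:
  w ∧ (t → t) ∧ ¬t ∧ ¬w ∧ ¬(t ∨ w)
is never true.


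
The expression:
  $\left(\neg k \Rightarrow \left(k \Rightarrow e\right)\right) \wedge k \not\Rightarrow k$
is never true.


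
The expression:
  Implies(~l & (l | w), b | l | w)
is always true.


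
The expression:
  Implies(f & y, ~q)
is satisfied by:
  {q: False, y: False, f: False}
  {f: True, q: False, y: False}
  {y: True, q: False, f: False}
  {f: True, y: True, q: False}
  {q: True, f: False, y: False}
  {f: True, q: True, y: False}
  {y: True, q: True, f: False}


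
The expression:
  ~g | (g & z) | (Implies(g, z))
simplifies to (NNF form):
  z | ~g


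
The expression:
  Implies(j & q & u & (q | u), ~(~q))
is always true.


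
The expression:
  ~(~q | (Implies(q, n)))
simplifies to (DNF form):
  q & ~n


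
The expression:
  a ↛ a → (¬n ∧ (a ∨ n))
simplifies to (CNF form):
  True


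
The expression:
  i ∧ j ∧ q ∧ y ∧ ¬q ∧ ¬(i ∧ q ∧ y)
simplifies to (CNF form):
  False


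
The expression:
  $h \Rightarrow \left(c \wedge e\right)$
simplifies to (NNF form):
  $\left(c \wedge e\right) \vee \neg h$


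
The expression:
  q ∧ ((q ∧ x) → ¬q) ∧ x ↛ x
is never true.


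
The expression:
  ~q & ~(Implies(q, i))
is never true.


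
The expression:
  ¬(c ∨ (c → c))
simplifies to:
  False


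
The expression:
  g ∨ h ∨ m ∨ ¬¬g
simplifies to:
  g ∨ h ∨ m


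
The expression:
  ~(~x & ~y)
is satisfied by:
  {y: True, x: True}
  {y: True, x: False}
  {x: True, y: False}


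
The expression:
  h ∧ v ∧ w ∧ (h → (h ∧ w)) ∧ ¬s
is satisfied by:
  {h: True, w: True, v: True, s: False}


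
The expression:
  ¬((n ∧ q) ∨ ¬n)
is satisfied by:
  {n: True, q: False}


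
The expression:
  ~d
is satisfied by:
  {d: False}


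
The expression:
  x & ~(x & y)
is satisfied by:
  {x: True, y: False}


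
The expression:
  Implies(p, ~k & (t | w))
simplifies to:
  ~p | (t & ~k) | (w & ~k)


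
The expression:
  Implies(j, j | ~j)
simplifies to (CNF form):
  True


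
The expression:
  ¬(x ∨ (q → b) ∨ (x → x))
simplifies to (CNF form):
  False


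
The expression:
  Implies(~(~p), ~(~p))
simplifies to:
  True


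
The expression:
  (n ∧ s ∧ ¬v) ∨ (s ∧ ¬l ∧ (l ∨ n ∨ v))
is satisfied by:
  {n: True, s: True, l: False, v: False}
  {n: True, v: True, s: True, l: False}
  {v: True, s: True, l: False, n: False}
  {n: True, l: True, s: True, v: False}


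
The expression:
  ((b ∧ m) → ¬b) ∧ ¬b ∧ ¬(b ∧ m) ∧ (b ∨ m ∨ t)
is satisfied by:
  {t: True, m: True, b: False}
  {t: True, m: False, b: False}
  {m: True, t: False, b: False}


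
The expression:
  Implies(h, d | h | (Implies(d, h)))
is always true.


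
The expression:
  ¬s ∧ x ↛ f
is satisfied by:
  {x: True, f: False, s: False}


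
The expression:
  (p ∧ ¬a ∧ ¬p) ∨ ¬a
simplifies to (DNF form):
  ¬a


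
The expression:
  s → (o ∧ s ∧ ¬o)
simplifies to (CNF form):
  ¬s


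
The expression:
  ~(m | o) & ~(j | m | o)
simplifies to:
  ~j & ~m & ~o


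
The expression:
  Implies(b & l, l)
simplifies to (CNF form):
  True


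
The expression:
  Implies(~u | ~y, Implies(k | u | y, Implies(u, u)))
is always true.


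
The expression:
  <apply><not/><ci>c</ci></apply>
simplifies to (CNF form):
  <apply><not/><ci>c</ci></apply>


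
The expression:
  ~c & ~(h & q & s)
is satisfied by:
  {s: False, q: False, c: False, h: False}
  {h: True, s: False, q: False, c: False}
  {q: True, h: False, s: False, c: False}
  {h: True, q: True, s: False, c: False}
  {s: True, h: False, q: False, c: False}
  {h: True, s: True, q: False, c: False}
  {q: True, s: True, h: False, c: False}


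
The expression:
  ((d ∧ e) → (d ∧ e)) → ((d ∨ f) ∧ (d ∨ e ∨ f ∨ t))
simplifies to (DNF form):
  d ∨ f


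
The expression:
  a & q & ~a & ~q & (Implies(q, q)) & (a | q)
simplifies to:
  False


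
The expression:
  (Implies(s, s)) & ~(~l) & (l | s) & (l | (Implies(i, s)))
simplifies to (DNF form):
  l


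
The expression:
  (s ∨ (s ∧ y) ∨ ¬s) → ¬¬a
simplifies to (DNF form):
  a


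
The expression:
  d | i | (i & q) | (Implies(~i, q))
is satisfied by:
  {i: True, d: True, q: True}
  {i: True, d: True, q: False}
  {i: True, q: True, d: False}
  {i: True, q: False, d: False}
  {d: True, q: True, i: False}
  {d: True, q: False, i: False}
  {q: True, d: False, i: False}


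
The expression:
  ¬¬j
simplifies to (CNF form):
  j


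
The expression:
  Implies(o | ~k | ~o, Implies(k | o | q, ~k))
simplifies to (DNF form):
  ~k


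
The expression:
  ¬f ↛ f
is always true.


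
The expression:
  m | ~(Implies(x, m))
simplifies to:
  m | x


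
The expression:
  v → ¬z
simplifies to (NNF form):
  ¬v ∨ ¬z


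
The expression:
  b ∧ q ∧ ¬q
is never true.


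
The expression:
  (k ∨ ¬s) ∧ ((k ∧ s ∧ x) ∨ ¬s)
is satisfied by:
  {x: True, k: True, s: False}
  {x: True, k: False, s: False}
  {k: True, x: False, s: False}
  {x: False, k: False, s: False}
  {x: True, s: True, k: True}


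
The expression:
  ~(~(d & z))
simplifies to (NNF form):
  d & z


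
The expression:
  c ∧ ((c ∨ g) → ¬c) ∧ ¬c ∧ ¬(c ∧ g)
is never true.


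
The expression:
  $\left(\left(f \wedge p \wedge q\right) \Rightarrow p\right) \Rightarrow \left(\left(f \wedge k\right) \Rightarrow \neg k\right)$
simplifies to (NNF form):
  $\neg f \vee \neg k$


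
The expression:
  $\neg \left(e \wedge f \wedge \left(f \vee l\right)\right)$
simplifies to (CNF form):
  $\neg e \vee \neg f$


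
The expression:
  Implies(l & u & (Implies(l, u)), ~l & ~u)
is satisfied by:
  {l: False, u: False}
  {u: True, l: False}
  {l: True, u: False}


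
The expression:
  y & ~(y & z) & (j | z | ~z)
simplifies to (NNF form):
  y & ~z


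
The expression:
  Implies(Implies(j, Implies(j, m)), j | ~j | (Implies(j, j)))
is always true.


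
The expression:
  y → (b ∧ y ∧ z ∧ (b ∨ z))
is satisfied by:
  {z: True, b: True, y: False}
  {z: True, b: False, y: False}
  {b: True, z: False, y: False}
  {z: False, b: False, y: False}
  {y: True, z: True, b: True}


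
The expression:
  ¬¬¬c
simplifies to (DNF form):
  ¬c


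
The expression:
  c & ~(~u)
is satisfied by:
  {c: True, u: True}


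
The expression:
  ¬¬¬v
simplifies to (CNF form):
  ¬v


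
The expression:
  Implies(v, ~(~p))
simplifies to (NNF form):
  p | ~v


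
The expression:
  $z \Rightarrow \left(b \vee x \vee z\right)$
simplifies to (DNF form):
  $\text{True}$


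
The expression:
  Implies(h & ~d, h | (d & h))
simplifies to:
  True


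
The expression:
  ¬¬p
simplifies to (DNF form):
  p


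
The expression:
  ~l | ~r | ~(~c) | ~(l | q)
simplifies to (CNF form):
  c | ~l | ~r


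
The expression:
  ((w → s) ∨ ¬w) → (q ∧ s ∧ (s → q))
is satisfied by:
  {q: True, w: True, s: False}
  {w: True, s: False, q: False}
  {s: True, q: True, w: True}
  {s: True, q: True, w: False}


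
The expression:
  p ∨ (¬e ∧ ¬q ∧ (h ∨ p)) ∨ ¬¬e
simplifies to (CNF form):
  (e ∨ h ∨ p) ∧ (e ∨ p ∨ ¬q)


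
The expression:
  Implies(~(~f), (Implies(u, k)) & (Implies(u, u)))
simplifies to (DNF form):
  k | ~f | ~u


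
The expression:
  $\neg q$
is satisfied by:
  {q: False}


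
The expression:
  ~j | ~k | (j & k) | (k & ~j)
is always true.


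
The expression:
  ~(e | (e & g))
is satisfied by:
  {e: False}


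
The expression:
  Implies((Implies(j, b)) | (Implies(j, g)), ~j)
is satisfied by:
  {b: False, j: False, g: False}
  {g: True, b: False, j: False}
  {b: True, g: False, j: False}
  {g: True, b: True, j: False}
  {j: True, g: False, b: False}


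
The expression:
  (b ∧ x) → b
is always true.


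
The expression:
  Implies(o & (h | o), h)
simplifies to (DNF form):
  h | ~o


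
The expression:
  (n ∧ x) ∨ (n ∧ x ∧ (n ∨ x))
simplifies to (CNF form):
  n ∧ x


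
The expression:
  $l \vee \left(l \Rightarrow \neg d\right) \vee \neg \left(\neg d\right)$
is always true.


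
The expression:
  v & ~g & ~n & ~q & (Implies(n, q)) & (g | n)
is never true.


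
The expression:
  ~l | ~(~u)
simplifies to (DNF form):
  u | ~l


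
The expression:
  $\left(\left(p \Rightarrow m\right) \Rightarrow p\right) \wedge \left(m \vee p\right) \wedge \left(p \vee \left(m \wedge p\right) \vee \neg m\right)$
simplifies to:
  $p$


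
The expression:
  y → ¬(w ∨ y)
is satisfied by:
  {y: False}


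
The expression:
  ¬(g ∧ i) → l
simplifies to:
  l ∨ (g ∧ i)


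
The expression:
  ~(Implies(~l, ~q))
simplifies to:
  q & ~l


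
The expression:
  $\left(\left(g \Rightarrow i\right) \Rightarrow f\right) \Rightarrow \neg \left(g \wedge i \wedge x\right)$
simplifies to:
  $\neg f \vee \neg g \vee \neg i \vee \neg x$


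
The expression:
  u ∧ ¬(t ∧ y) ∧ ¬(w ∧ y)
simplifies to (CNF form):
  u ∧ (¬t ∨ ¬y) ∧ (¬w ∨ ¬y)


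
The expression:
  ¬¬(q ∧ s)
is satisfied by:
  {s: True, q: True}


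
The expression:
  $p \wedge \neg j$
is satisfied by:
  {p: True, j: False}


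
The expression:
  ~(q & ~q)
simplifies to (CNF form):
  True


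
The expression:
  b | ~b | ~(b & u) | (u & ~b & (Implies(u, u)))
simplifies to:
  True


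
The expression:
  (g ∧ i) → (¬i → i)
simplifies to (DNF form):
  True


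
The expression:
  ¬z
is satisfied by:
  {z: False}


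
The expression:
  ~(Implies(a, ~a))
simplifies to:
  a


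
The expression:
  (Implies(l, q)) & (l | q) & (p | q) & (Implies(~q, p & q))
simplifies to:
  q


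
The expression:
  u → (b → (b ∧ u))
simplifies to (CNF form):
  True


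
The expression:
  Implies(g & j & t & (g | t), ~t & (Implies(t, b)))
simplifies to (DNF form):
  ~g | ~j | ~t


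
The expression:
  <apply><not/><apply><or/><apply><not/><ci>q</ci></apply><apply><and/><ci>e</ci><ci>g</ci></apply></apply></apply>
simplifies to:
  <apply><and/><ci>q</ci><apply><or/><apply><not/><ci>e</ci></apply><apply><not/><ci>g</ci></apply></apply></apply>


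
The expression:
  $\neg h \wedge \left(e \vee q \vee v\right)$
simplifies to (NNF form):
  $\neg h \wedge \left(e \vee q \vee v\right)$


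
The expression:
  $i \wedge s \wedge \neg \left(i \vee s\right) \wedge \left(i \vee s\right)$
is never true.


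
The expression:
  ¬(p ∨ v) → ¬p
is always true.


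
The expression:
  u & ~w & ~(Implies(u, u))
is never true.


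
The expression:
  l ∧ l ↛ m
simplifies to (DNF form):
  l ∧ ¬m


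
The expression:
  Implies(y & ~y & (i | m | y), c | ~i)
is always true.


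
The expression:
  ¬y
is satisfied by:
  {y: False}


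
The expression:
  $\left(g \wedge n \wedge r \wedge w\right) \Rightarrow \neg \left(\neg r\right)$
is always true.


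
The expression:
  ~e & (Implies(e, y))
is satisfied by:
  {e: False}


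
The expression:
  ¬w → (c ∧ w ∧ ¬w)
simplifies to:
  w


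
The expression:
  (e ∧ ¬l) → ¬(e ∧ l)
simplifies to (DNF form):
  True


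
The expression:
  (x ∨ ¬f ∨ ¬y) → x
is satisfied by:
  {x: True, f: True, y: True}
  {x: True, f: True, y: False}
  {x: True, y: True, f: False}
  {x: True, y: False, f: False}
  {f: True, y: True, x: False}


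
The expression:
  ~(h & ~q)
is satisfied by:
  {q: True, h: False}
  {h: False, q: False}
  {h: True, q: True}


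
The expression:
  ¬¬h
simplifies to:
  h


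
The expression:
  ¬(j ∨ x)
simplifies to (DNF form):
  ¬j ∧ ¬x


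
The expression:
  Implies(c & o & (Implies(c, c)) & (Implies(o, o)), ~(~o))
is always true.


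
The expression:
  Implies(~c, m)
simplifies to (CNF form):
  c | m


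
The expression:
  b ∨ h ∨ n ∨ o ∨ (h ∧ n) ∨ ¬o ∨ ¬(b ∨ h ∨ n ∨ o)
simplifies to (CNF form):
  True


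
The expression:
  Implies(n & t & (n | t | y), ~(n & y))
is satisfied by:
  {t: False, n: False, y: False}
  {y: True, t: False, n: False}
  {n: True, t: False, y: False}
  {y: True, n: True, t: False}
  {t: True, y: False, n: False}
  {y: True, t: True, n: False}
  {n: True, t: True, y: False}


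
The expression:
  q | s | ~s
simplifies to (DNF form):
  True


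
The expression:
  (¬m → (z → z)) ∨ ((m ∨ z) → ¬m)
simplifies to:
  True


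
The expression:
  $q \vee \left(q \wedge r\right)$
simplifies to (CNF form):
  $q$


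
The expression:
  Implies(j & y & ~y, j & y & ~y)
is always true.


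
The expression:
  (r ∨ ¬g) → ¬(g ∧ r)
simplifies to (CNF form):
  ¬g ∨ ¬r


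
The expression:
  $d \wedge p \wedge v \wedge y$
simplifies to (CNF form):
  $d \wedge p \wedge v \wedge y$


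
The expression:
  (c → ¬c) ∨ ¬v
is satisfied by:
  {v: False, c: False}
  {c: True, v: False}
  {v: True, c: False}


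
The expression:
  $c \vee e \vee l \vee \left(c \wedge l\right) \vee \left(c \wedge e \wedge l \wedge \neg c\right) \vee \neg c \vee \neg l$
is always true.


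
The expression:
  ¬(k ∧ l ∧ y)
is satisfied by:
  {l: False, k: False, y: False}
  {y: True, l: False, k: False}
  {k: True, l: False, y: False}
  {y: True, k: True, l: False}
  {l: True, y: False, k: False}
  {y: True, l: True, k: False}
  {k: True, l: True, y: False}


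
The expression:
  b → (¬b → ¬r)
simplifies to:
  True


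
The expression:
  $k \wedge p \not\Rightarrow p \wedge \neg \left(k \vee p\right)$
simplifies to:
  $\text{False}$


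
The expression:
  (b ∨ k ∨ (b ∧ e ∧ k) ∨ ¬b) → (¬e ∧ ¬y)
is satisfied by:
  {e: False, y: False}


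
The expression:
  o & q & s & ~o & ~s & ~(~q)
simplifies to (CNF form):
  False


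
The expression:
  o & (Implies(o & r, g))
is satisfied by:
  {g: True, o: True, r: False}
  {o: True, r: False, g: False}
  {r: True, g: True, o: True}


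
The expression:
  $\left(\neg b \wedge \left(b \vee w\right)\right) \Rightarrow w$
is always true.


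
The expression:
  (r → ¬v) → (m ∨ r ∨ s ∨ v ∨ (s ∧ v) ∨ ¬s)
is always true.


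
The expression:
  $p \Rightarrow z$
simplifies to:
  $z \vee \neg p$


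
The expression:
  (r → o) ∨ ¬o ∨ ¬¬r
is always true.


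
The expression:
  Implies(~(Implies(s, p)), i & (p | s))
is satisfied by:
  {i: True, p: True, s: False}
  {i: True, s: False, p: False}
  {p: True, s: False, i: False}
  {p: False, s: False, i: False}
  {i: True, p: True, s: True}
  {i: True, s: True, p: False}
  {p: True, s: True, i: False}


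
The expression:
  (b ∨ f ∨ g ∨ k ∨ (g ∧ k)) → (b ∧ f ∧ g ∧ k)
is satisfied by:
  {g: False, f: False, b: False, k: False}
  {b: True, k: True, f: True, g: True}


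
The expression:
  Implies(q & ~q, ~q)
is always true.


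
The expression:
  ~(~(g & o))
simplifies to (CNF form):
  g & o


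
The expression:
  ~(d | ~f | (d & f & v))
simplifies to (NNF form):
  f & ~d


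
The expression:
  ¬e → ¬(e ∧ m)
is always true.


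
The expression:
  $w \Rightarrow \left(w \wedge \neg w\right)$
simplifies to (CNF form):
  $\neg w$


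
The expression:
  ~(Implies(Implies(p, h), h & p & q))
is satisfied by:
  {h: True, q: False, p: False}
  {q: False, p: False, h: False}
  {h: True, q: True, p: False}
  {q: True, h: False, p: False}
  {p: True, h: True, q: False}


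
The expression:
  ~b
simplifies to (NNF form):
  ~b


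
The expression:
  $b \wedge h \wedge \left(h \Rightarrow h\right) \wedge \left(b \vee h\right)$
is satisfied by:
  {h: True, b: True}


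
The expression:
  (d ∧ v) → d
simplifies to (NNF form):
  True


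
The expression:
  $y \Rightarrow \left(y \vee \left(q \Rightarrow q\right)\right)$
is always true.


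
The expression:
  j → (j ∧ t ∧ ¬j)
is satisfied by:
  {j: False}


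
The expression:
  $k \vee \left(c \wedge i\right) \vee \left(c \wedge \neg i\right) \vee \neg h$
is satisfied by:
  {k: True, c: True, h: False}
  {k: True, h: False, c: False}
  {c: True, h: False, k: False}
  {c: False, h: False, k: False}
  {k: True, c: True, h: True}
  {k: True, h: True, c: False}
  {c: True, h: True, k: False}
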